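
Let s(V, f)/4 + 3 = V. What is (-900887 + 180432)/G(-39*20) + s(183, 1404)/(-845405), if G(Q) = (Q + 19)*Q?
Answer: -24380145475/20072619996 ≈ -1.2146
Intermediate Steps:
s(V, f) = -12 + 4*V
G(Q) = Q*(19 + Q) (G(Q) = (19 + Q)*Q = Q*(19 + Q))
(-900887 + 180432)/G(-39*20) + s(183, 1404)/(-845405) = (-900887 + 180432)/(((-39*20)*(19 - 39*20))) + (-12 + 4*183)/(-845405) = -720455*(-1/(780*(19 - 780))) + (-12 + 732)*(-1/845405) = -720455/((-780*(-761))) + 720*(-1/845405) = -720455/593580 - 144/169081 = -720455*1/593580 - 144/169081 = -144091/118716 - 144/169081 = -24380145475/20072619996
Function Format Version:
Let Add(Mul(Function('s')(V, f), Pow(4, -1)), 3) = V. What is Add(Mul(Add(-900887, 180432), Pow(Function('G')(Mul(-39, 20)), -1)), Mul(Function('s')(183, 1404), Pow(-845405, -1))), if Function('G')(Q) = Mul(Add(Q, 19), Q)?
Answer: Rational(-24380145475, 20072619996) ≈ -1.2146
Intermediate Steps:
Function('s')(V, f) = Add(-12, Mul(4, V))
Function('G')(Q) = Mul(Q, Add(19, Q)) (Function('G')(Q) = Mul(Add(19, Q), Q) = Mul(Q, Add(19, Q)))
Add(Mul(Add(-900887, 180432), Pow(Function('G')(Mul(-39, 20)), -1)), Mul(Function('s')(183, 1404), Pow(-845405, -1))) = Add(Mul(Add(-900887, 180432), Pow(Mul(Mul(-39, 20), Add(19, Mul(-39, 20))), -1)), Mul(Add(-12, Mul(4, 183)), Pow(-845405, -1))) = Add(Mul(-720455, Pow(Mul(-780, Add(19, -780)), -1)), Mul(Add(-12, 732), Rational(-1, 845405))) = Add(Mul(-720455, Pow(Mul(-780, -761), -1)), Mul(720, Rational(-1, 845405))) = Add(Mul(-720455, Pow(593580, -1)), Rational(-144, 169081)) = Add(Mul(-720455, Rational(1, 593580)), Rational(-144, 169081)) = Add(Rational(-144091, 118716), Rational(-144, 169081)) = Rational(-24380145475, 20072619996)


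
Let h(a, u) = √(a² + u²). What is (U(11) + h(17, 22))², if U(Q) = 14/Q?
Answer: 93729/121 + 28*√773/11 ≈ 845.39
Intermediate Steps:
(U(11) + h(17, 22))² = (14/11 + √(17² + 22²))² = (14*(1/11) + √(289 + 484))² = (14/11 + √773)²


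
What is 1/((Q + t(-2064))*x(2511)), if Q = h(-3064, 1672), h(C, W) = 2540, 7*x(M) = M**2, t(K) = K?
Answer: 1/428748228 ≈ 2.3324e-9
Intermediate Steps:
x(M) = M**2/7
Q = 2540
1/((Q + t(-2064))*x(2511)) = 1/((2540 - 2064)*(((1/7)*2511**2))) = 1/(476*(((1/7)*6305121))) = 1/(476*(6305121/7)) = (1/476)*(7/6305121) = 1/428748228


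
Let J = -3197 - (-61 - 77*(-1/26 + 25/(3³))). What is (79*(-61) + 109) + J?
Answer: -5459921/702 ≈ -7777.7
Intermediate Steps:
J = -2153501/702 (J = -3197 - (-61 - 77*(-1*1/26 + 25/27)) = -3197 - (-61 - 77*(-1/26 + 25*(1/27))) = -3197 - (-61 - 77*(-1/26 + 25/27)) = -3197 - (-61 - 77*623/702) = -3197 - (-61 - 47971/702) = -3197 - 1*(-90793/702) = -3197 + 90793/702 = -2153501/702 ≈ -3067.7)
(79*(-61) + 109) + J = (79*(-61) + 109) - 2153501/702 = (-4819 + 109) - 2153501/702 = -4710 - 2153501/702 = -5459921/702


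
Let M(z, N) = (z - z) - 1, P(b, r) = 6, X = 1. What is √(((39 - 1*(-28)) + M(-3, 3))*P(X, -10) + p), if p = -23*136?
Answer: 2*I*√683 ≈ 52.269*I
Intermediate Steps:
p = -3128
M(z, N) = -1 (M(z, N) = 0 - 1 = -1)
√(((39 - 1*(-28)) + M(-3, 3))*P(X, -10) + p) = √(((39 - 1*(-28)) - 1)*6 - 3128) = √(((39 + 28) - 1)*6 - 3128) = √((67 - 1)*6 - 3128) = √(66*6 - 3128) = √(396 - 3128) = √(-2732) = 2*I*√683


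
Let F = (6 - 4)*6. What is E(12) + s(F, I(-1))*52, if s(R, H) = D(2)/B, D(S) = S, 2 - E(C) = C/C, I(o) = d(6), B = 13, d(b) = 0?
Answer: 9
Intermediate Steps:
I(o) = 0
E(C) = 1 (E(C) = 2 - C/C = 2 - 1*1 = 2 - 1 = 1)
F = 12 (F = 2*6 = 12)
s(R, H) = 2/13
E(12) + s(F, I(-1))*52 = 1 + (2/13)*52 = 1 + 8 = 9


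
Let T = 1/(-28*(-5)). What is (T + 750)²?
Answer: 11025210001/19600 ≈ 5.6251e+5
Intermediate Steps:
T = 1/140 ≈ 0.0071429
(T + 750)² = (1/140 + 750)² = (105001/140)² = 11025210001/19600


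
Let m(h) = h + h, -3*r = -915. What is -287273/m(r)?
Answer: -287273/610 ≈ -470.94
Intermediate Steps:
r = 305 (r = -⅓*(-915) = 305)
m(h) = 2*h
-287273/m(r) = -287273/(2*305) = -287273/610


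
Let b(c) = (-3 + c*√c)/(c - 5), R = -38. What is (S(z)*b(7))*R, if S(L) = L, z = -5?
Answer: -285 + 665*√7 ≈ 1474.4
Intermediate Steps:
b(c) = (-3 + c^(3/2))/(-5 + c)
(S(z)*b(7))*R = -5*(-3 + 7^(3/2))/(-5 + 7)*(-38) = -5*(-3 + 7*√7)/2*(-38) = -5*(-3/2 + 7*√7/2)*(-38) = (15/2 - 35*√7/2)*(-38) = -285 + 665*√7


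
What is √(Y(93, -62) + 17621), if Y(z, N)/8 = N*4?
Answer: √15637 ≈ 125.05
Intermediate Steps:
Y(z, N) = 32*N (Y(z, N) = 8*(N*4) = 8*(4*N) = 32*N)
√(Y(93, -62) + 17621) = √(32*(-62) + 17621) = √(-1984 + 17621) = √15637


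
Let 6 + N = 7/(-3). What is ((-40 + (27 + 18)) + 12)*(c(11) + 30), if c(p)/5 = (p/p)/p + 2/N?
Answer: 27353/55 ≈ 497.33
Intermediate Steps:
N = -25/3 (N = -6 + 7/(-3) = -6 + 7*(-⅓) = -6 - 7/3 = -25/3 ≈ -8.3333)
c(p) = -6/5 + 5/p (c(p) = 5*((p/p)/p + 2/(-25/3)) = 5*(1/p + 2*(-3/25)) = 5*(1/p - 6/25) = 5*(-6/25 + 1/p) = -6/5 + 5/p)
((-40 + (27 + 18)) + 12)*(c(11) + 30) = ((-40 + (27 + 18)) + 12)*((-6/5 + 5/11) + 30) = ((-40 + 45) + 12)*((-6/5 + 5*(1/11)) + 30) = (5 + 12)*((-6/5 + 5/11) + 30) = 17*(-41/55 + 30) = 17*(1609/55) = 27353/55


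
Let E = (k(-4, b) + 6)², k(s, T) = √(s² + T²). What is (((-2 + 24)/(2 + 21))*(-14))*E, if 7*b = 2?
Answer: -112288/161 - 1056*√197/23 ≈ -1341.9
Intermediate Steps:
b = 2/7 (b = (⅐)*2 = 2/7 ≈ 0.28571)
k(s, T) = √(T² + s²)
E = (6 + 2*√197/7)² (E = (√((2/7)² + (-4)²) + 6)² = (√(4/49 + 16) + 6)² = (√(788/49) + 6)² = (2*√197/7 + 6)² = (6 + 2*√197/7)² ≈ 100.20)
(((-2 + 24)/(2 + 21))*(-14))*E = (((-2 + 24)/(2 + 21))*(-14))*(2552/49 + 24*√197/7) = ((22/23)*(-14))*(2552/49 + 24*√197/7) = -308*(2552/49 + 24*√197/7)/23 = -112288/161 - 1056*√197/23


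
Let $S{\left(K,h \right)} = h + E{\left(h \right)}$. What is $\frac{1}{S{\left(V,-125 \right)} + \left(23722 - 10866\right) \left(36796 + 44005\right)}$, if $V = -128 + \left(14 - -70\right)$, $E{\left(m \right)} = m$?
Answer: $\frac{1}{1038777406} \approx 9.6267 \cdot 10^{-10}$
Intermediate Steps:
$V = -44$ ($V = -128 + \left(14 + 70\right) = -128 + 84 = -44$)
$S{\left(K,h \right)} = 2 h$ ($S{\left(K,h \right)} = h + h = 2 h$)
$\frac{1}{S{\left(V,-125 \right)} + \left(23722 - 10866\right) \left(36796 + 44005\right)} = \frac{1}{2 \left(-125\right) + \left(23722 - 10866\right) \left(36796 + 44005\right)} = \frac{1}{-250 + 12856 \cdot 80801} = \frac{1}{-250 + 1038777656} = \frac{1}{1038777406}$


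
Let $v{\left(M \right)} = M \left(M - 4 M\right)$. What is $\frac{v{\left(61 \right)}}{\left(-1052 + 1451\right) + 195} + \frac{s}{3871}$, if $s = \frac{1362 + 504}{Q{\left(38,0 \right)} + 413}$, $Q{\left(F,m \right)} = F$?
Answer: $- \frac{590530043}{31424778} \approx -18.792$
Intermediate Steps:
$v{\left(M \right)} = - 3 M^{2}$ ($v{\left(M \right)} = M \left(- 3 M\right) = - 3 M^{2}$)
$s = \frac{1866}{451}$ ($s = \frac{1362 + 504}{38 + 413} = \frac{1866}{451} \approx 4.1375$)
$\frac{v{\left(61 \right)}}{\left(-1052 + 1451\right) + 195} + \frac{s}{3871} = \frac{\left(-3\right) 61^{2}}{\left(-1052 + 1451\right) + 195} + \frac{1866}{451 \cdot 3871} = \frac{\left(-3\right) 3721}{399 + 195} + \frac{1866}{451} \cdot \frac{1}{3871} = - \frac{11163}{594} + \frac{1866}{1745821} = \left(-11163\right) \frac{1}{594} + \frac{1866}{1745821} = - \frac{3721}{198} + \frac{1866}{1745821} = - \frac{590530043}{31424778}$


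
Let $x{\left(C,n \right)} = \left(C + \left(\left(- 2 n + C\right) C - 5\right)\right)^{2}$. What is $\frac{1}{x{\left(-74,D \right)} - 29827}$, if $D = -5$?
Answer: $\frac{1}{21657822} \approx 4.6173 \cdot 10^{-8}$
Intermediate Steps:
$x{\left(C,n \right)} = \left(-5 + C + C \left(C - 2 n\right)\right)^{2}$ ($x{\left(C,n \right)} = \left(C + \left(\left(C - 2 n\right) C - 5\right)\right)^{2} = \left(C + \left(C \left(C - 2 n\right) - 5\right)\right)^{2} = \left(C + \left(-5 + C \left(C - 2 n\right)\right)\right)^{2} = \left(-5 + C + C \left(C - 2 n\right)\right)^{2}$)
$\frac{1}{x{\left(-74,D \right)} - 29827} = \frac{1}{\left(-5 - 74 + \left(-74\right)^{2} - \left(-148\right) \left(-5\right)\right)^{2} - 29827} = \frac{1}{\left(-5 - 74 + 5476 - 740\right)^{2} - 29827} = \frac{1}{4657^{2} - 29827} = \frac{1}{21687649 - 29827} = \frac{1}{21657822}$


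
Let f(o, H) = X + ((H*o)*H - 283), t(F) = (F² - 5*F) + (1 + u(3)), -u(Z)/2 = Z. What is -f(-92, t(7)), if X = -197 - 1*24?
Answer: 7956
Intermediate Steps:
u(Z) = -2*Z
X = -221 (X = -197 - 24 = -221)
t(F) = -5 + F² - 5*F (t(F) = (F² - 5*F) + (1 - 2*3) = (F² - 5*F) + (1 - 6) = (F² - 5*F) - 5 = -5 + F² - 5*F)
f(o, H) = -504 + o*H² (f(o, H) = -221 + ((H*o)*H - 283) = -221 + (o*H² - 283) = -221 + (-283 + o*H²) = -504 + o*H²)
-f(-92, t(7)) = -(-504 - 92*(-5 + 7² - 5*7)²) = -(-504 - 92*(-5 + 49 - 35)²) = -(-504 - 92*9²) = -(-504 - 92*81) = -(-504 - 7452) = -1*(-7956) = 7956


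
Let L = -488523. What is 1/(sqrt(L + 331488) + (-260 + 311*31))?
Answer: 3127/29386732 - 19*I*sqrt(435)/88160196 ≈ 0.00010641 - 4.495e-6*I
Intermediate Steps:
1/(sqrt(L + 331488) + (-260 + 311*31)) = 1/(sqrt(-488523 + 331488) + (-260 + 311*31)) = 1/(sqrt(-157035) + (-260 + 9641)) = 1/(19*I*sqrt(435) + 9381) = 1/(9381 + 19*I*sqrt(435))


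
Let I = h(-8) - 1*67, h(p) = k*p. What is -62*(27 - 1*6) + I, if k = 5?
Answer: -1409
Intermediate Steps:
h(p) = 5*p
I = -107 (I = 5*(-8) - 1*67 = -40 - 67 = -107)
-62*(27 - 1*6) + I = -62*(27 - 1*6) - 107 = -62*(27 - 6) - 107 = -62*21 - 107 = -1302 - 107 = -1409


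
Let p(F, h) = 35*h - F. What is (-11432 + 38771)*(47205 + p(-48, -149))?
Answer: 1149276882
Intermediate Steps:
p(F, h) = -F + 35*h
(-11432 + 38771)*(47205 + p(-48, -149)) = (-11432 + 38771)*(47205 + (-1*(-48) + 35*(-149))) = 27339*(47205 + (48 - 5215)) = 27339*(47205 - 5167) = 27339*42038 = 1149276882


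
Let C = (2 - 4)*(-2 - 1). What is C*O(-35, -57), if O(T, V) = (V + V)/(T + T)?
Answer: 342/35 ≈ 9.7714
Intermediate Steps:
C = 6 (C = -2*(-3) = 6)
O(T, V) = V/T (O(T, V) = (2*V)/((2*T)) = (2*V)*(1/(2*T)) = V/T)
C*O(-35, -57) = 6*(-57/(-35)) = 6*(-57*(-1/35)) = 6*(57/35) = 342/35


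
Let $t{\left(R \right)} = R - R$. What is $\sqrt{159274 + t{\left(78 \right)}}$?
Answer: $\sqrt{159274} \approx 399.09$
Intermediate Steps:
$t{\left(R \right)} = 0$
$\sqrt{159274 + t{\left(78 \right)}} = \sqrt{159274 + 0} = \sqrt{159274}$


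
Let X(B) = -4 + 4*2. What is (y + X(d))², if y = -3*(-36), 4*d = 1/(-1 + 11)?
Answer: 12544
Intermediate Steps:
d = 1/40 (d = 1/(4*(-1 + 11)) = (¼)/10 = (¼)*(⅒) = 1/40 ≈ 0.025000)
y = 108
X(B) = 4 (X(B) = -4 + 8 = 4)
(y + X(d))² = (108 + 4)² = 112² = 12544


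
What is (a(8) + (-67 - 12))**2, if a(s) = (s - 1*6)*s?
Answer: 3969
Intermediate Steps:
a(s) = s*(-6 + s) (a(s) = (s - 6)*s = (-6 + s)*s = s*(-6 + s))
(a(8) + (-67 - 12))**2 = (8*(-6 + 8) + (-67 - 12))**2 = (8*2 - 79)**2 = (16 - 79)**2 = (-63)**2 = 3969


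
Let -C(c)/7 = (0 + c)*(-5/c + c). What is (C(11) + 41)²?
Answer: 594441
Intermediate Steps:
C(c) = -7*c*(c - 5/c) (C(c) = -7*(0 + c)*(-5/c + c) = -7*c*(c - 5/c))
(C(11) + 41)² = ((35 - 7*11²) + 41)² = ((35 - 7*121) + 41)² = ((35 - 847) + 41)² = (-812 + 41)² = (-771)² = 594441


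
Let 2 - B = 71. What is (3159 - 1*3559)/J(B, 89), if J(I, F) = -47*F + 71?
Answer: 25/257 ≈ 0.097276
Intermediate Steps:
B = -69 (B = 2 - 1*71 = 2 - 71 = -69)
J(I, F) = 71 - 47*F
(3159 - 1*3559)/J(B, 89) = (3159 - 1*3559)/(71 - 47*89) = (3159 - 3559)/(71 - 4183) = -400/(-4112) = -400*(-1/4112) = 25/257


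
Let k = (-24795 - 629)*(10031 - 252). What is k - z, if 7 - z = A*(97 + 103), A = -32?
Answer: -248627703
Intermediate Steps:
z = 6407 (z = 7 - (-32)*(97 + 103) = 7 - (-32)*200 = 7 - 1*(-6400) = 7 + 6400 = 6407)
k = -248621296 (k = -25424*9779 = -248621296)
k - z = -248621296 - 1*6407 = -248621296 - 6407 = -248627703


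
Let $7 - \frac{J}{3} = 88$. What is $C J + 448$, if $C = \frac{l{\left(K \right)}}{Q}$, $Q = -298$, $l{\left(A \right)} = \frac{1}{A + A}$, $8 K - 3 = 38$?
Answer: $\frac{2737318}{6109} \approx 448.08$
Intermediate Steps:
$K = \frac{41}{8}$ ($K = \frac{3}{8} + \frac{1}{8} \cdot 38 = \frac{3}{8} + \frac{19}{4} = \frac{41}{8} \approx 5.125$)
$J = -243$ ($J = 21 - 264 = -243$)
$l{\left(A \right)} = \frac{1}{2 A}$
$C = - \frac{2}{6109}$ ($C = \frac{\frac{1}{2} \frac{1}{\frac{41}{8}}}{-298} = \frac{1}{2} \cdot \frac{8}{41} \left(- \frac{1}{298}\right) = \frac{4}{41} \left(- \frac{1}{298}\right) = - \frac{2}{6109} \approx -0.00032739$)
$C J + 448 = \left(- \frac{2}{6109}\right) \left(-243\right) + 448 = \frac{486}{6109} + 448 = \frac{2737318}{6109}$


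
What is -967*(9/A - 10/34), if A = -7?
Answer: 181796/119 ≈ 1527.7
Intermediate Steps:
-967*(9/A - 10/34) = -967*(9/(-7) - 10/34) = -967*(9*(-1/7) - 10*1/34) = -967*(-9/7 - 5/17) = -967*(-188/119) = 181796/119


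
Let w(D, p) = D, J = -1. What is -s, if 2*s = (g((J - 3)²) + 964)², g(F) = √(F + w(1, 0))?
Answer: -(964 + √17)²/2 ≈ -4.6863e+5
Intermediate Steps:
g(F) = √(1 + F) (g(F) = √(F + 1) = √(1 + F))
s = (964 + √17)²/2 (s = (√(1 + (-1 - 3)²) + 964)²/2 = (√(1 + (-4)²) + 964)²/2 = (√(1 + 16) + 964)²/2 = (√17 + 964)²/2 = (964 + √17)²/2 ≈ 4.6863e+5)
-s = -(964 + √17)²/2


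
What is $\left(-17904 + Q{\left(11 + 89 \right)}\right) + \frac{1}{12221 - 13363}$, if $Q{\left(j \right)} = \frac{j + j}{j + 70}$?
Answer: $- \frac{347565433}{19414} \approx -17903.0$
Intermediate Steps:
$Q{\left(j \right)} = \frac{2 j}{70 + j}$
$\left(-17904 + Q{\left(11 + 89 \right)}\right) + \frac{1}{12221 - 13363} = \left(-17904 + \frac{2 \left(11 + 89\right)}{70 + \left(11 + 89\right)}\right) + \frac{1}{12221 - 13363} = \left(-17904 + 2 \cdot 100 \frac{1}{70 + 100}\right) + \frac{1}{-1142} = \left(-17904 + 2 \cdot 100 \cdot \frac{1}{170}\right) - \frac{1}{1142} = \left(-17904 + \frac{20}{17}\right) - \frac{1}{1142} = - \frac{304348}{17} - \frac{1}{1142} = - \frac{347565433}{19414}$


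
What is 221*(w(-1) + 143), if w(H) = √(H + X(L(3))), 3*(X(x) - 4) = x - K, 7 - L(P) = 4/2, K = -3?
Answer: 31603 + 221*√51/3 ≈ 32129.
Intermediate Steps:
L(P) = 5 (L(P) = 7 - 4/2 = 7 - 1*2 = 7 - 2 = 5)
X(x) = 5 + x/3 (X(x) = 4 + (x - 1*(-3))/3 = 4 + (x + 3)/3 = 4 + (3 + x)/3 = 4 + (1 + x/3) = 5 + x/3)
w(H) = √(20/3 + H) (w(H) = √(H + (5 + (⅓)*5)) = √(H + (5 + 5/3)) = √(H + 20/3) = √(20/3 + H))
221*(w(-1) + 143) = 221*(√(60 + 9*(-1))/3 + 143) = 221*(√(60 - 9)/3 + 143) = 221*(√51/3 + 143) = 221*(143 + √51/3) = 31603 + 221*√51/3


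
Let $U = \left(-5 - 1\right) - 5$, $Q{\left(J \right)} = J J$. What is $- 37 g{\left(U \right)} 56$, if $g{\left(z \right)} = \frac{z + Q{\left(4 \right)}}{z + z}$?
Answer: $\frac{5180}{11} \approx 470.91$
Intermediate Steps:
$Q{\left(J \right)} = J^{2}$
$U = -11$ ($U = -6 - 5 = -11$)
$g{\left(z \right)} = \frac{16 + z}{2 z}$ ($g{\left(z \right)} = \frac{z + 4^{2}}{z + z} = \frac{z + 16}{2 z} = \left(16 + z\right) \frac{1}{2 z} = \frac{16 + z}{2 z}$)
$- 37 g{\left(U \right)} 56 = - 37 \frac{16 - 11}{2 \left(-11\right)} 56 = - 37 \cdot \frac{1}{2} \left(- \frac{1}{11}\right) 5 \cdot 56 = \left(-37\right) \left(- \frac{5}{22}\right) 56 = \frac{185}{22} \cdot 56 = \frac{5180}{11}$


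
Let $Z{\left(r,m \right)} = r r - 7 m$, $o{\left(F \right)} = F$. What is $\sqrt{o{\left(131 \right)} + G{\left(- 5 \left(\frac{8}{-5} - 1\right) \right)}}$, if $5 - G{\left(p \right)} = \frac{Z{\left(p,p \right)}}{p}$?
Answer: $\sqrt{130} \approx 11.402$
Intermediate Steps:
$Z{\left(r,m \right)} = r^{2} - 7 m$
$G{\left(p \right)} = 5 - \frac{p^{2} - 7 p}{p}$
$\sqrt{o{\left(131 \right)} + G{\left(- 5 \left(\frac{8}{-5} - 1\right) \right)}} = \sqrt{131 + \left(12 - - 5 \left(\frac{8}{-5} - 1\right)\right)} = \sqrt{131 + \left(12 - - 5 \left(8 \left(- \frac{1}{5}\right) - 1\right)\right)} = \sqrt{131 + \left(12 - - 5 \left(- \frac{8}{5} - 1\right)\right)} = \sqrt{131 + \left(12 - \left(-5\right) \left(- \frac{13}{5}\right)\right)} = \sqrt{131 + \left(12 - 13\right)} = \sqrt{131 - 1} = \sqrt{130}$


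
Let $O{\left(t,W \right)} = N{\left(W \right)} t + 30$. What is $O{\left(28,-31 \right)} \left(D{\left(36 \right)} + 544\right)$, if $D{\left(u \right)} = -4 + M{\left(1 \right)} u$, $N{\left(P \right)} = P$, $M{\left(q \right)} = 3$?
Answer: $-543024$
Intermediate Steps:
$O{\left(t,W \right)} = 30 + W t$ ($O{\left(t,W \right)} = W t + 30 = 30 + W t$)
$D{\left(u \right)} = -4 + 3 u$
$O{\left(28,-31 \right)} \left(D{\left(36 \right)} + 544\right) = \left(30 - 868\right) \left(\left(-4 + 3 \cdot 36\right) + 544\right) = \left(30 - 868\right) \left(\left(-4 + 108\right) + 544\right) = - 838 \left(104 + 544\right) = \left(-838\right) 648 = -543024$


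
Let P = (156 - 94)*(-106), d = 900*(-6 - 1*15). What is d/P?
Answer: 4725/1643 ≈ 2.8758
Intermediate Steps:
d = -18900 (d = 900*(-6 - 15) = 900*(-21) = -18900)
P = -6572 (P = 62*(-106) = -6572)
d/P = -18900/(-6572) = -18900*(-1/6572) = 4725/1643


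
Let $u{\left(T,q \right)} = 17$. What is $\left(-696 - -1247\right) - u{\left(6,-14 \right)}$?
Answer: $534$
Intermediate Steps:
$\left(-696 - -1247\right) - u{\left(6,-14 \right)} = \left(-696 - -1247\right) - 17 = \left(-696 + 1247\right) - 17 = 551 - 17 = 534$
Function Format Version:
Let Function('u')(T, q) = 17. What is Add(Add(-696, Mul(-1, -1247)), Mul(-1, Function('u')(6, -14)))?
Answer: 534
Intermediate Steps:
Add(Add(-696, Mul(-1, -1247)), Mul(-1, Function('u')(6, -14))) = Add(Add(-696, Mul(-1, -1247)), Mul(-1, 17)) = Add(Add(-696, 1247), -17) = Add(551, -17) = 534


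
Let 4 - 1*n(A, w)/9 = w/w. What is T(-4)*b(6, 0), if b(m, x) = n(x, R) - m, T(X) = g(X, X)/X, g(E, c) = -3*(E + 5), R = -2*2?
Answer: 63/4 ≈ 15.750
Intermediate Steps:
R = -4
n(A, w) = 27 (n(A, w) = 36 - 9*w/w = 36 - 9*1 = 36 - 9 = 27)
g(E, c) = -15 - 3*E (g(E, c) = -3*(5 + E) = -15 - 3*E)
T(X) = (-15 - 3*X)/X
b(m, x) = 27 - m
T(-4)*b(6, 0) = (-3 - 15/(-4))*(27 - 1*6) = (-3 - 15*(-1/4))*(27 - 6) = (-3 + 15/4)*21 = (3/4)*21 = 63/4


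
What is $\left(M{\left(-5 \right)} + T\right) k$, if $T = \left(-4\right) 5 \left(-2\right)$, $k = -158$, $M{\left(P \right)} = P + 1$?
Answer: $-5688$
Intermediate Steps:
$M{\left(P \right)} = 1 + P$
$T = 40$ ($T = \left(-20\right) \left(-2\right) = 40$)
$\left(M{\left(-5 \right)} + T\right) k = \left(\left(1 - 5\right) + 40\right) \left(-158\right) = \left(-4 + 40\right) \left(-158\right) = 36 \left(-158\right) = -5688$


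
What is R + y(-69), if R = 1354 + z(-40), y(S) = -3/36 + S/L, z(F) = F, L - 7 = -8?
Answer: 16595/12 ≈ 1382.9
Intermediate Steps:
L = -1 (L = 7 - 8 = -1)
y(S) = -1/12 - S (y(S) = -3/36 + S/(-1) = -3*1/36 + S*(-1) = -1/12 - S)
R = 1314 (R = 1354 - 40 = 1314)
R + y(-69) = 1314 + (-1/12 - 1*(-69)) = 1314 + (-1/12 + 69) = 1314 + 827/12 = 16595/12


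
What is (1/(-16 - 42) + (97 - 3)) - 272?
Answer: -10325/58 ≈ -178.02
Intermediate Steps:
(1/(-16 - 42) + (97 - 3)) - 272 = (1/(-58) + 94) - 272 = (-1/58 + 94) - 272 = 5451/58 - 272 = -10325/58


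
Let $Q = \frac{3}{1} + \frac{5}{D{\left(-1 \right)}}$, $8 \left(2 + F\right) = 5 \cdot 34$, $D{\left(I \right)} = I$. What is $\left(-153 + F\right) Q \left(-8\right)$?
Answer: $-2140$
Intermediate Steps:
$F = \frac{77}{4}$ ($F = -2 + \frac{5 \cdot 34}{8} = -2 + \frac{1}{8} \cdot 170 = -2 + \frac{85}{4} = \frac{77}{4} \approx 19.25$)
$Q = -2$ ($Q = \frac{3}{1} + \frac{5}{-1} = 3 \cdot 1 + 5 \left(-1\right) = 3 - 5 = -2$)
$\left(-153 + F\right) Q \left(-8\right) = \left(-153 + \frac{77}{4}\right) \left(\left(-2\right) \left(-8\right)\right) = \left(- \frac{535}{4}\right) 16 = -2140$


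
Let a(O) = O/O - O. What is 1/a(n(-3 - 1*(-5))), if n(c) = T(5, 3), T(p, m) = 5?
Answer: -¼ ≈ -0.25000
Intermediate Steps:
n(c) = 5
a(O) = 1 - O
1/a(n(-3 - 1*(-5))) = 1/(1 - 1*5) = 1/(1 - 5) = 1/(-4) = -¼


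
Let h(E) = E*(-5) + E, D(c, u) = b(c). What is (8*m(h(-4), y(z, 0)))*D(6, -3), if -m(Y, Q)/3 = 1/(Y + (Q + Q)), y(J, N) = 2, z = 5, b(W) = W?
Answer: -36/5 ≈ -7.2000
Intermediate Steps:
D(c, u) = c
h(E) = -4*E (h(E) = -5*E + E = -4*E)
m(Y, Q) = -3/(Y + 2*Q) (m(Y, Q) = -3/(Y + (Q + Q)) = -3/(Y + 2*Q))
(8*m(h(-4), y(z, 0)))*D(6, -3) = (8*(-3/(-4*(-4) + 2*2)))*6 = (8*(-3/(16 + 4)))*6 = (8*(-3/20))*6 = -6/5*6 = -36/5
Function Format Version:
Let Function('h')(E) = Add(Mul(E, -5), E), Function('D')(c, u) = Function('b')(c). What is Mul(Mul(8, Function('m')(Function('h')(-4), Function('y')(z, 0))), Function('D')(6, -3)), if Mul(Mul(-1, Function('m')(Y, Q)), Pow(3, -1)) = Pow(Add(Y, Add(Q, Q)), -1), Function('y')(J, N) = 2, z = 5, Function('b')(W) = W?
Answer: Rational(-36, 5) ≈ -7.2000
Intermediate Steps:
Function('D')(c, u) = c
Function('h')(E) = Mul(-4, E) (Function('h')(E) = Add(Mul(-5, E), E) = Mul(-4, E))
Function('m')(Y, Q) = Mul(-3, Pow(Add(Y, Mul(2, Q)), -1)) (Function('m')(Y, Q) = Mul(-3, Pow(Add(Y, Add(Q, Q)), -1)) = Mul(-3, Pow(Add(Y, Mul(2, Q)), -1)))
Mul(Mul(8, Function('m')(Function('h')(-4), Function('y')(z, 0))), Function('D')(6, -3)) = Mul(Mul(8, Mul(-3, Pow(Add(Mul(-4, -4), Mul(2, 2)), -1))), 6) = Mul(Mul(8, Mul(-3, Pow(Add(16, 4), -1))), 6) = Mul(Mul(8, Mul(-3, Pow(20, -1))), 6) = Mul(Mul(8, Mul(-3, Rational(1, 20))), 6) = Mul(Mul(8, Rational(-3, 20)), 6) = Mul(Rational(-6, 5), 6) = Rational(-36, 5)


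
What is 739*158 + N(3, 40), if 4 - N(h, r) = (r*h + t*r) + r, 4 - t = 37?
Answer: 117926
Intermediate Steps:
t = -33 (t = 4 - 1*37 = 4 - 37 = -33)
N(h, r) = 4 + 32*r - h*r (N(h, r) = 4 - ((r*h - 33*r) + r) = 4 - ((h*r - 33*r) + r) = 4 - ((-33*r + h*r) + r) = 4 - (-32*r + h*r) = 4 + (32*r - h*r) = 4 + 32*r - h*r)
739*158 + N(3, 40) = 739*158 + (4 + 32*40 - 1*3*40) = 116762 + (4 + 1280 - 120) = 116762 + 1164 = 117926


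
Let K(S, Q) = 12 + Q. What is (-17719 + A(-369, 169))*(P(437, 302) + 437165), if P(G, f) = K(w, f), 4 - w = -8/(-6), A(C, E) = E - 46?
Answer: -7697880484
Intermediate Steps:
A(C, E) = -46 + E
w = 8/3 (w = 4 - (-8)/(-6) = 4 - (-8)*(-1)/6 = 4 - 1*4/3 = 4 - 4/3 = 8/3 ≈ 2.6667)
P(G, f) = 12 + f
(-17719 + A(-369, 169))*(P(437, 302) + 437165) = (-17719 + (-46 + 169))*((12 + 302) + 437165) = (-17719 + 123)*(314 + 437165) = -17596*437479 = -7697880484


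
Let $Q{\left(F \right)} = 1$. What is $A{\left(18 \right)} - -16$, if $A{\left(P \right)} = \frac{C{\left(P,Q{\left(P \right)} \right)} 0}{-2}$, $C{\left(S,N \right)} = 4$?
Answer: $16$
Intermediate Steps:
$A{\left(P \right)} = 0$ ($A{\left(P \right)} = \frac{4 \cdot 0}{-2} = 0 \left(- \frac{1}{2}\right) = 0$)
$A{\left(18 \right)} - -16 = 0 - -16 = 0 + 16 = 16$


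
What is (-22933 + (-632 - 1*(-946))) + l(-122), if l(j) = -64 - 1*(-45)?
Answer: -22638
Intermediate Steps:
l(j) = -19 (l(j) = -64 + 45 = -19)
(-22933 + (-632 - 1*(-946))) + l(-122) = (-22933 + (-632 - 1*(-946))) - 19 = (-22933 + (-632 + 946)) - 19 = (-22933 + 314) - 19 = -22619 - 19 = -22638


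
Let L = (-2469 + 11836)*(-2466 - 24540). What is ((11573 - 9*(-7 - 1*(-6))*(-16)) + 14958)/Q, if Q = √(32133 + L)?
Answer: -26387*I*√252933069/252933069 ≈ -1.6592*I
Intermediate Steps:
L = -252965202 (L = 9367*(-27006) = -252965202)
Q = I*√252933069 (Q = √(32133 - 252965202) = √(-252933069) = I*√252933069 ≈ 15904.0*I)
((11573 - 9*(-7 - 1*(-6))*(-16)) + 14958)/Q = ((11573 - 9*(-7 - 1*(-6))*(-16)) + 14958)/((I*√252933069)) = ((11573 - 9*(-7 + 6)*(-16)) + 14958)*(-I*√252933069/252933069) = ((11573 - 9*(-1)*(-16)) + 14958)*(-I*√252933069/252933069) = ((11573 + 9*(-16)) + 14958)*(-I*√252933069/252933069) = ((11573 - 144) + 14958)*(-I*√252933069/252933069) = (11429 + 14958)*(-I*√252933069/252933069) = 26387*(-I*√252933069/252933069) = -26387*I*√252933069/252933069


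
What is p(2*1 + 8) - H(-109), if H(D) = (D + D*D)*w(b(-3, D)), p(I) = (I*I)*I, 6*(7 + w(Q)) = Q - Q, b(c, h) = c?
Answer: 83404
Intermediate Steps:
w(Q) = -7 (w(Q) = -7 + (Q - Q)/6 = -7 + (1/6)*0 = -7 + 0 = -7)
p(I) = I**3 (p(I) = I**2*I = I**3)
H(D) = -7*D - 7*D**2 (H(D) = (D + D*D)*(-7) = (D + D**2)*(-7) = -7*D - 7*D**2)
p(2*1 + 8) - H(-109) = (2*1 + 8)**3 - (-7)*(-109)*(1 - 109) = (2 + 8)**3 - (-7)*(-109)*(-108) = 10**3 - 1*(-82404) = 1000 + 82404 = 83404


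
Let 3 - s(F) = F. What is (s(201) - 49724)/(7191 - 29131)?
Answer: 24961/10970 ≈ 2.2754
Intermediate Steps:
s(F) = 3 - F
(s(201) - 49724)/(7191 - 29131) = ((3 - 1*201) - 49724)/(7191 - 29131) = ((3 - 201) - 49724)/(-21940) = (-198 - 49724)*(-1/21940) = -49922*(-1/21940) = 24961/10970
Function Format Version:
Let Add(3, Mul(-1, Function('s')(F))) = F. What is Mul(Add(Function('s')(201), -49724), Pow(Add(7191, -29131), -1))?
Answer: Rational(24961, 10970) ≈ 2.2754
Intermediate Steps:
Function('s')(F) = Add(3, Mul(-1, F))
Mul(Add(Function('s')(201), -49724), Pow(Add(7191, -29131), -1)) = Mul(Add(Add(3, Mul(-1, 201)), -49724), Pow(Add(7191, -29131), -1)) = Mul(Add(Add(3, -201), -49724), Pow(-21940, -1)) = Mul(Add(-198, -49724), Rational(-1, 21940)) = Mul(-49922, Rational(-1, 21940)) = Rational(24961, 10970)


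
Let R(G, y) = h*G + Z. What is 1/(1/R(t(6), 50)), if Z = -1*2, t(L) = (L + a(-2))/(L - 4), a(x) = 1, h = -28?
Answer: -100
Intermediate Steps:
t(L) = (1 + L)/(-4 + L) (t(L) = (L + 1)/(L - 4) = (1 + L)/(-4 + L))
Z = -2
R(G, y) = -2 - 28*G (R(G, y) = -28*G - 2 = -2 - 28*G)
1/(1/R(t(6), 50)) = 1/(1/(-2 - 28*(1 + 6)/(-4 + 6))) = 1/(1/(-2 - 28*7/2)) = 1/(1/(-2 - 98)) = 1/(1/(-100)) = 1/(-1/100) = -100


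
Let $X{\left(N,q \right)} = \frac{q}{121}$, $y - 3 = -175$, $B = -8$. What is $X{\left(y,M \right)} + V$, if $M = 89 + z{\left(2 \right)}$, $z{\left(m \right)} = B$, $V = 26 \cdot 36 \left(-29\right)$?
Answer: $- \frac{3284343}{121} \approx -27143.0$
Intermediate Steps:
$V = -27144$ ($V = 936 \left(-29\right) = -27144$)
$y = -172$ ($y = 3 - 175 = -172$)
$z{\left(m \right)} = -8$
$M = 81$ ($M = 89 - 8 = 81$)
$X{\left(N,q \right)} = \frac{q}{121}$ ($X{\left(N,q \right)} = q \frac{1}{121} = \frac{q}{121}$)
$X{\left(y,M \right)} + V = \frac{1}{121} \cdot 81 - 27144 = \frac{81}{121} - 27144 = - \frac{3284343}{121}$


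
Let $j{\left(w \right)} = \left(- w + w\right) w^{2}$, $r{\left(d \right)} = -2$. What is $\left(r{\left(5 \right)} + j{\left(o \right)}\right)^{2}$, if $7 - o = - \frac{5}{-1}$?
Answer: $4$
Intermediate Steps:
$o = 2$ ($o = 7 - - \frac{5}{-1} = 7 - \left(-5\right) \left(-1\right) = 7 - 5 = 2$)
$j{\left(w \right)} = 0$ ($j{\left(w \right)} = 0 w^{2} = 0$)
$\left(r{\left(5 \right)} + j{\left(o \right)}\right)^{2} = \left(-2 + 0\right)^{2} = \left(-2\right)^{2} = 4$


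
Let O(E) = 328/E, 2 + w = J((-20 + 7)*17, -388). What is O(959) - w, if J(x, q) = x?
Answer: 214185/959 ≈ 223.34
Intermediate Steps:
w = -223 (w = -2 + (-20 + 7)*17 = -2 - 13*17 = -2 - 221 = -223)
O(959) - w = 328/959 - 1*(-223) = 328*(1/959) + 223 = 328/959 + 223 = 214185/959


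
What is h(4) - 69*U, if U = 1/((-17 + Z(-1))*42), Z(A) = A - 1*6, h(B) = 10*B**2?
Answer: 53783/336 ≈ 160.07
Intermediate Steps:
Z(A) = -6 + A (Z(A) = A - 6 = -6 + A)
U = -1/1008 (U = 1/(-17 + (-6 - 1)*42) = (1/42)/(-17 - 7) = (1/42)/(-24) = -1/24*1/42 = -1/1008 ≈ -0.00099206)
h(4) - 69*U = 10*4**2 - 69*(-1/1008) = 10*16 + 23/336 = 160 + 23/336 = 53783/336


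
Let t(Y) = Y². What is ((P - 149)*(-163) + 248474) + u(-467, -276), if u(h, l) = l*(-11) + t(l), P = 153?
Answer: 327034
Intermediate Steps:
u(h, l) = l² - 11*l (u(h, l) = l*(-11) + l² = -11*l + l² = l² - 11*l)
((P - 149)*(-163) + 248474) + u(-467, -276) = ((153 - 149)*(-163) + 248474) - 276*(-11 - 276) = (4*(-163) + 248474) - 276*(-287) = (-652 + 248474) + 79212 = 247822 + 79212 = 327034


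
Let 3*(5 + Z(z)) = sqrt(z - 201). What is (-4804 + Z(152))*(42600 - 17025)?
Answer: -122990175 + 59675*I ≈ -1.2299e+8 + 59675.0*I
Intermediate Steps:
Z(z) = -5 + sqrt(-201 + z)/3 (Z(z) = -5 + sqrt(z - 201)/3 = -5 + sqrt(-201 + z)/3)
(-4804 + Z(152))*(42600 - 17025) = (-4804 + (-5 + sqrt(-201 + 152)/3))*(42600 - 17025) = (-4804 + (-5 + sqrt(-49)/3))*25575 = (-4804 + (-5 + (7*I)/3))*25575 = (-4804 + (-5 + 7*I/3))*25575 = (-4809 + 7*I/3)*25575 = -122990175 + 59675*I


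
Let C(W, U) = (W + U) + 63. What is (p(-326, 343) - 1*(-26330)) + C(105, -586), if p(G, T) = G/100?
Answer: 1295437/50 ≈ 25909.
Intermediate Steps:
C(W, U) = 63 + U + W (C(W, U) = (U + W) + 63 = 63 + U + W)
p(G, T) = G/100 (p(G, T) = G*(1/100) = G/100)
(p(-326, 343) - 1*(-26330)) + C(105, -586) = ((1/100)*(-326) - 1*(-26330)) + (63 - 586 + 105) = (-163/50 + 26330) - 418 = 1316337/50 - 418 = 1295437/50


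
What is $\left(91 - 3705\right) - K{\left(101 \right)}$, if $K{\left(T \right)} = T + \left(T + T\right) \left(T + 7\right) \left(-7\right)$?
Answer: $148997$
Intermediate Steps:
$K{\left(T \right)} = T - 14 T \left(7 + T\right)$ ($K{\left(T \right)} = T + 2 T \left(7 + T\right) \left(-7\right) = T - 14 T \left(7 + T\right)$)
$\left(91 - 3705\right) - K{\left(101 \right)} = \left(91 - 3705\right) - \left(-1\right) 101 \left(97 + 14 \cdot 101\right) = \left(91 - 3705\right) - \left(-1\right) 101 \left(97 + 1414\right) = -3614 - \left(-1\right) 101 \cdot 1511 = -3614 - -152611 = -3614 + 152611 = 148997$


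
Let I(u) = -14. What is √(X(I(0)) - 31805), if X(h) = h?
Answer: I*√31819 ≈ 178.38*I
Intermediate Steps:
√(X(I(0)) - 31805) = √(-14 - 31805) = √(-31819) = I*√31819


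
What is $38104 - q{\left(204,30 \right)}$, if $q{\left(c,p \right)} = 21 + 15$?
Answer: $38068$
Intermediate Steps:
$q{\left(c,p \right)} = 36$
$38104 - q{\left(204,30 \right)} = 38104 - 36 = 38068$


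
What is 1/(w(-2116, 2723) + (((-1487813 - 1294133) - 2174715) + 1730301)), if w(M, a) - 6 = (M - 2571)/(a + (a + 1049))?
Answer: -6495/20955173917 ≈ -3.0995e-7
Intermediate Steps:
w(M, a) = 6 + (-2571 + M)/(1049 + 2*a) (w(M, a) = 6 + (M - 2571)/(a + (a + 1049)) = 6 + (-2571 + M)/(a + (1049 + a)) = 6 + (-2571 + M)/(1049 + 2*a))
1/(w(-2116, 2723) + (((-1487813 - 1294133) - 2174715) + 1730301)) = 1/((3723 - 2116 + 12*2723)/(1049 + 2*2723) + (((-1487813 - 1294133) - 2174715) + 1730301)) = 1/((3723 - 2116 + 32676)/(1049 + 5446) + ((-2781946 - 2174715) + 1730301)) = 1/(34283/6495 + (-4956661 + 1730301)) = 1/((1/6495)*34283 - 3226360) = 1/(34283/6495 - 3226360) = 1/(-20955173917/6495) = -6495/20955173917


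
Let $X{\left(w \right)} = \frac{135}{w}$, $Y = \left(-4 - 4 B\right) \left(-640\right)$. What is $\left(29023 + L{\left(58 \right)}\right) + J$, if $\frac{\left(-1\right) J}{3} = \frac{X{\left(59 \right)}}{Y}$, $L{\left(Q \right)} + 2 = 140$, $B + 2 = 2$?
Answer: $\frac{880895407}{30208} \approx 29161.0$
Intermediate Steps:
$B = 0$ ($B = -2 + 2 = 0$)
$L{\left(Q \right)} = 138$ ($L{\left(Q \right)} = -2 + 140 = 138$)
$Y = 2560$ ($Y = \left(-4 - 0\right) \left(-640\right) = \left(-4 + 0\right) \left(-640\right) = \left(-4\right) \left(-640\right) = 2560$)
$J = - \frac{81}{30208}$ ($J = - 3 \frac{135 \cdot \frac{1}{59}}{2560} = - 3 \cdot 135 \cdot \frac{1}{59} \cdot \frac{1}{2560} = - 3 \cdot \frac{135}{59} \cdot \frac{1}{2560} = \left(-3\right) \frac{27}{30208} = - \frac{81}{30208} \approx -0.0026814$)
$\left(29023 + L{\left(58 \right)}\right) + J = \left(29023 + 138\right) - \frac{81}{30208} = 29161 - \frac{81}{30208} = \frac{880895407}{30208}$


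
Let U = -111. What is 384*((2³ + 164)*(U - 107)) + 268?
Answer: -14398196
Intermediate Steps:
384*((2³ + 164)*(U - 107)) + 268 = 384*((2³ + 164)*(-111 - 107)) + 268 = 384*((8 + 164)*(-218)) + 268 = 384*(172*(-218)) + 268 = 384*(-37496) + 268 = -14398464 + 268 = -14398196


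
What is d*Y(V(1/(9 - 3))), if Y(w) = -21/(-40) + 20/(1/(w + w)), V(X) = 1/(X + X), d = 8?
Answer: 4821/5 ≈ 964.20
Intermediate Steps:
V(X) = 1/(2*X)
Y(w) = 21/40 + 40*w (Y(w) = -21*(-1/40) + 20/(1/(2*w)) = 21/40 + 20/((1/(2*w))) = 21/40 + 20*(2*w) = 21/40 + 40*w)
d*Y(V(1/(9 - 3))) = 8*(21/40 + 40*(1/(2*(1/(9 - 3))))) = 8*(21/40 + 40*(1/(2*(1/6)))) = 8*(21/40 + 40*(1/(2*(⅙)))) = 8*(21/40 + 40*((½)*6)) = 8*(21/40 + 40*3) = 8*(21/40 + 120) = 8*(4821/40) = 4821/5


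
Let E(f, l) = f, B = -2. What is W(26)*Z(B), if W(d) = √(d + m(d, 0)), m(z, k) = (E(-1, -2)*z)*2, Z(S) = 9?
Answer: 9*I*√26 ≈ 45.891*I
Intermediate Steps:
m(z, k) = -2*z (m(z, k) = -z*2 = -2*z)
W(d) = √(-d) (W(d) = √(d - 2*d) = √(-d))
W(26)*Z(B) = √(-1*26)*9 = √(-26)*9 = (I*√26)*9 = 9*I*√26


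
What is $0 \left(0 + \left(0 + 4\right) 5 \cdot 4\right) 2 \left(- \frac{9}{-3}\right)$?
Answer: $0$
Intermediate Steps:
$0 \left(0 + \left(0 + 4\right) 5 \cdot 4\right) 2 \left(- \frac{9}{-3}\right) = 0 \left(0 + 4 \cdot 5 \cdot 4\right) 2 \left(\left(-9\right) \left(- \frac{1}{3}\right)\right) = 0 \left(0 + 20 \cdot 4\right) 2 \cdot 3 = 0 \left(0 + 80\right) 2 \cdot 3 = 0 \cdot 80 \cdot 2 \cdot 3 = 0 \cdot 2 \cdot 3 = 0 \cdot 3 = 0$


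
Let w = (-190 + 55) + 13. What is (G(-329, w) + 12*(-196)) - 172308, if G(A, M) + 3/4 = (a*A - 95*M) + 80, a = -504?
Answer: 11301/4 ≈ 2825.3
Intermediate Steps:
w = -122 (w = -135 + 13 = -122)
G(A, M) = 317/4 - 504*A - 95*M (G(A, M) = -3/4 + ((-504*A - 95*M) + 80) = -3/4 + (80 - 504*A - 95*M) = 317/4 - 504*A - 95*M)
(G(-329, w) + 12*(-196)) - 172308 = ((317/4 - 504*(-329) - 95*(-122)) + 12*(-196)) - 172308 = ((317/4 + 165816 + 11590) - 2352) - 172308 = (709941/4 - 2352) - 172308 = 700533/4 - 172308 = 11301/4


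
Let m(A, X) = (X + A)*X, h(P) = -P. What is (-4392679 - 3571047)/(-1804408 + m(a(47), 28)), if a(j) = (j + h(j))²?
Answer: 3981863/901812 ≈ 4.4154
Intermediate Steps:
a(j) = 0 (a(j) = (j - j)² = 0² = 0)
m(A, X) = X*(A + X) (m(A, X) = (A + X)*X = X*(A + X))
(-4392679 - 3571047)/(-1804408 + m(a(47), 28)) = (-4392679 - 3571047)/(-1804408 + 28*(0 + 28)) = -7963726/(-1804408 + 28*28) = -7963726/(-1804408 + 784) = -7963726/(-1803624) = -7963726*(-1/1803624) = 3981863/901812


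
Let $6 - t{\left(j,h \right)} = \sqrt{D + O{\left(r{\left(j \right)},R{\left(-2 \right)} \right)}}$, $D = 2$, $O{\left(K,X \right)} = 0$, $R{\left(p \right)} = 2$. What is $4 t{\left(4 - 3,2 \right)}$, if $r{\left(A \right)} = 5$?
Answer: $24 - 4 \sqrt{2} \approx 18.343$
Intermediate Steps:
$t{\left(j,h \right)} = 6 - \sqrt{2}$ ($t{\left(j,h \right)} = 6 - \sqrt{2 + 0} = 6 - \sqrt{2}$)
$4 t{\left(4 - 3,2 \right)} = 4 \left(6 - \sqrt{2}\right) = 24 - 4 \sqrt{2}$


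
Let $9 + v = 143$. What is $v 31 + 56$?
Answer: $4210$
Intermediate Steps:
$v = 134$ ($v = -9 + 143 = 134$)
$v 31 + 56 = 134 \cdot 31 + 56 = 4154 + 56 = 4210$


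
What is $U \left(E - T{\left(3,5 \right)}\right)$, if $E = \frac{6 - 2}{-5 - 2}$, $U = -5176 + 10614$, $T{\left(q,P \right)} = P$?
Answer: $- \frac{212082}{7} \approx -30297.0$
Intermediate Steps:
$U = 5438$
$E = - \frac{4}{7}$ ($E = \frac{4}{-7} = 4 \left(- \frac{1}{7}\right) = - \frac{4}{7} \approx -0.57143$)
$U \left(E - T{\left(3,5 \right)}\right) = 5438 \left(- \frac{4}{7} - 5\right) = 5438 \left(- \frac{39}{7}\right) = - \frac{212082}{7}$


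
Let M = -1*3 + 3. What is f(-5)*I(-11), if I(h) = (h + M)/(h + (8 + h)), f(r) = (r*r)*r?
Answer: -1375/14 ≈ -98.214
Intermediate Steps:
M = 0 (M = -3 + 3 = 0)
f(r) = r³ (f(r) = r²*r = r³)
I(h) = h/(8 + 2*h) (I(h) = (h + 0)/(h + (8 + h)) = h/(8 + 2*h))
f(-5)*I(-11) = (-5)³*((½)*(-11)/(4 - 11)) = -125*(-11)/(2*(-7)) = -125*(-11)*(-1)/(2*7) = -125*11/14 = -1375/14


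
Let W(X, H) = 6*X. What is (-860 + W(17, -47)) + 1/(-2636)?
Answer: -1998089/2636 ≈ -758.00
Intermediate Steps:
(-860 + W(17, -47)) + 1/(-2636) = (-860 + 6*17) + 1/(-2636) = (-860 + 102) - 1/2636 = -758 - 1/2636 = -1998089/2636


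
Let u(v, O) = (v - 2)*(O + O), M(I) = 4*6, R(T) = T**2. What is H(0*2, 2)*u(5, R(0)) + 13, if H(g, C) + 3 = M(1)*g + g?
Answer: 13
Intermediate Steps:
M(I) = 24
H(g, C) = -3 + 25*g (H(g, C) = -3 + (24*g + g) = -3 + 25*g)
u(v, O) = 2*O*(-2 + v) (u(v, O) = (-2 + v)*(2*O) = 2*O*(-2 + v))
H(0*2, 2)*u(5, R(0)) + 13 = (-3 + 25*(0*2))*(2*0**2*(-2 + 5)) + 13 = (-3 + 25*0)*(2*0*3) + 13 = (-3 + 0)*0 + 13 = -3*0 + 13 = 0 + 13 = 13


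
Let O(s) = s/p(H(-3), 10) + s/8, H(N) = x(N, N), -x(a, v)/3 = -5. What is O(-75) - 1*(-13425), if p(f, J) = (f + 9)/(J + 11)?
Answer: 13350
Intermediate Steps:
x(a, v) = 15 (x(a, v) = -3*(-5) = 15)
H(N) = 15
p(f, J) = (9 + f)/(11 + J)
O(s) = s (O(s) = s/(((9 + 15)/(11 + 10))) + s/8 = s/((24/21)) + s*(1/8) = s/(((1/21)*24)) + s/8 = s/(8/7) + s/8 = s*(7/8) + s/8 = 7*s/8 + s/8 = s)
O(-75) - 1*(-13425) = -75 - 1*(-13425) = -75 + 13425 = 13350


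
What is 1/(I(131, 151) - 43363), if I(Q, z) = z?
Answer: -1/43212 ≈ -2.3142e-5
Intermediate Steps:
1/(I(131, 151) - 43363) = 1/(151 - 43363) = 1/(-43212) = -1/43212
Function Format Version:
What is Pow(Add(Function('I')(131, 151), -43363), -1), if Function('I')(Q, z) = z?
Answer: Rational(-1, 43212) ≈ -2.3142e-5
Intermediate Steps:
Pow(Add(Function('I')(131, 151), -43363), -1) = Pow(Add(151, -43363), -1) = Pow(-43212, -1) = Rational(-1, 43212)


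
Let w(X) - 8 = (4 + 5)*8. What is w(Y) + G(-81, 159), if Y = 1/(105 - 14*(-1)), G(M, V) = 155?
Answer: 235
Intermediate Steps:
Y = 1/119 (Y = 1/(105 + 14) = 1/119 ≈ 0.0084034)
w(X) = 80 (w(X) = 8 + (4 + 5)*8 = 8 + 9*8 = 8 + 72 = 80)
w(Y) + G(-81, 159) = 80 + 155 = 235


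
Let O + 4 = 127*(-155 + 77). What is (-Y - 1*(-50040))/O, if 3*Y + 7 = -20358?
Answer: -34097/5946 ≈ -5.7344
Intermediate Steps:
Y = -20365/3 (Y = -7/3 + (1/3)*(-20358) = -7/3 - 6786 = -20365/3 ≈ -6788.3)
O = -9910 (O = -4 + 127*(-155 + 77) = -4 + 127*(-78) = -4 - 9906 = -9910)
(-Y - 1*(-50040))/O = (-1*(-20365/3) - 1*(-50040))/(-9910) = (20365/3 + 50040)*(-1/9910) = (170485/3)*(-1/9910) = -34097/5946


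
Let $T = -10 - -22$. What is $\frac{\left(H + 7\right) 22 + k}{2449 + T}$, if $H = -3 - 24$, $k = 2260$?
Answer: $\frac{1820}{2461} \approx 0.73954$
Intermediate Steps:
$T = 12$ ($T = -10 + 22 = 12$)
$H = -27$ ($H = -3 - 24 = -27$)
$\frac{\left(H + 7\right) 22 + k}{2449 + T} = \frac{\left(-27 + 7\right) 22 + 2260}{2449 + 12} = \frac{\left(-20\right) 22 + 2260}{2461} = \left(-440 + 2260\right) \frac{1}{2461} = 1820 \cdot \frac{1}{2461} = \frac{1820}{2461}$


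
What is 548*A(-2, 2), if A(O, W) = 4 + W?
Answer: 3288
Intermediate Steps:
548*A(-2, 2) = 548*(4 + 2) = 548*6 = 3288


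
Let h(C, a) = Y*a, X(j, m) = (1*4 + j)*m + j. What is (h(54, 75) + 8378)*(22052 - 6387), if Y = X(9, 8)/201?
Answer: 8837425415/67 ≈ 1.3190e+8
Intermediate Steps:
X(j, m) = j + m*(4 + j) (X(j, m) = (4 + j)*m + j = m*(4 + j) + j = j + m*(4 + j))
Y = 113/201 (Y = (9 + 4*8 + 9*8)/201 = (9 + 32 + 72)*(1/201) = 113*(1/201) = 113/201 ≈ 0.56219)
h(C, a) = 113*a/201
(h(54, 75) + 8378)*(22052 - 6387) = ((113/201)*75 + 8378)*(22052 - 6387) = (2825/67 + 8378)*15665 = (564151/67)*15665 = 8837425415/67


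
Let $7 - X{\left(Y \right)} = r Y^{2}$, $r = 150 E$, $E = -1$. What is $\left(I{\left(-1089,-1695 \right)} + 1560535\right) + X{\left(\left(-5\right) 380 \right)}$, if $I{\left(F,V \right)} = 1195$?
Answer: $543061737$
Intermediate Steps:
$r = -150$ ($r = 150 \left(-1\right) = -150$)
$X{\left(Y \right)} = 7 + 150 Y^{2}$ ($X{\left(Y \right)} = 7 - - 150 Y^{2} = 7 + 150 Y^{2}$)
$\left(I{\left(-1089,-1695 \right)} + 1560535\right) + X{\left(\left(-5\right) 380 \right)} = \left(1195 + 1560535\right) + \left(7 + 150 \left(\left(-5\right) 380\right)^{2}\right) = 1561730 + \left(7 + 150 \left(-1900\right)^{2}\right) = 1561730 + \left(7 + 150 \cdot 3610000\right) = 1561730 + \left(7 + 541500000\right) = 1561730 + 541500007 = 543061737$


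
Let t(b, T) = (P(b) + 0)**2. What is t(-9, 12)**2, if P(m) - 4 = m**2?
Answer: 52200625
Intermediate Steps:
P(m) = 4 + m**2
t(b, T) = (4 + b**2)**2 (t(b, T) = ((4 + b**2) + 0)**2 = (4 + b**2)**2)
t(-9, 12)**2 = ((4 + (-9)**2)**2)**2 = ((4 + 81)**2)**2 = (85**2)**2 = 7225**2 = 52200625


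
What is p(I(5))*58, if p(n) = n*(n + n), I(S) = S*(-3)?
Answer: 26100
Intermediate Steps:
I(S) = -3*S
p(n) = 2*n² (p(n) = n*(2*n) = 2*n²)
p(I(5))*58 = (2*(-3*5)²)*58 = (2*(-15)²)*58 = (2*225)*58 = 450*58 = 26100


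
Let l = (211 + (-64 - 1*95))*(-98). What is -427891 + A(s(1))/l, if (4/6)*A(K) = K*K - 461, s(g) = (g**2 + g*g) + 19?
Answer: -1090266253/2548 ≈ -4.2789e+5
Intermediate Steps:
s(g) = 19 + 2*g**2 (s(g) = (g**2 + g**2) + 19 = 2*g**2 + 19 = 19 + 2*g**2)
A(K) = -1383/2 + 3*K**2/2 (A(K) = 3*(K*K - 461)/2 = 3*(K**2 - 461)/2 = 3*(-461 + K**2)/2 = -1383/2 + 3*K**2/2)
l = -5096 (l = (211 + (-64 - 95))*(-98) = (211 - 159)*(-98) = 52*(-98) = -5096)
-427891 + A(s(1))/l = -427891 + (-1383/2 + 3*(19 + 2*1**2)**2/2)/(-5096) = -427891 + (-1383/2 + 3*(19 + 2*1)**2/2)*(-1/5096) = -427891 + (-1383/2 + 3*(19 + 2)**2/2)*(-1/5096) = -427891 + (-1383/2 + (3/2)*21**2)*(-1/5096) = -427891 + (-1383/2 + (3/2)*441)*(-1/5096) = -427891 + (-1383/2 + 1323/2)*(-1/5096) = -427891 - 30*(-1/5096) = -427891 + 15/2548 = -1090266253/2548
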